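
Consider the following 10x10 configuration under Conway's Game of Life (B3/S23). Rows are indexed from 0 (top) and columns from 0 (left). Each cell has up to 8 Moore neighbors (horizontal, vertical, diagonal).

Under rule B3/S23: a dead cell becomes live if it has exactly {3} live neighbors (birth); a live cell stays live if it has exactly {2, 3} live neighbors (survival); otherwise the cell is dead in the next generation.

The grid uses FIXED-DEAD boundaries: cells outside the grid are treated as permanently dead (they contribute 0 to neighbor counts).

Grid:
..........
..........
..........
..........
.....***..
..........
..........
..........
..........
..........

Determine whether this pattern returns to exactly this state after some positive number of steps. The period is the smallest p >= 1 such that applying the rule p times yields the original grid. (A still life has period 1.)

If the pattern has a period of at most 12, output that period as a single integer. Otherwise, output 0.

Simulating and comparing each generation to the original:
Gen 0 (original, given above): 3 live cells
Gen 1: 3 live cells, differs from original
Gen 2: 3 live cells, MATCHES original -> period = 2

Answer: 2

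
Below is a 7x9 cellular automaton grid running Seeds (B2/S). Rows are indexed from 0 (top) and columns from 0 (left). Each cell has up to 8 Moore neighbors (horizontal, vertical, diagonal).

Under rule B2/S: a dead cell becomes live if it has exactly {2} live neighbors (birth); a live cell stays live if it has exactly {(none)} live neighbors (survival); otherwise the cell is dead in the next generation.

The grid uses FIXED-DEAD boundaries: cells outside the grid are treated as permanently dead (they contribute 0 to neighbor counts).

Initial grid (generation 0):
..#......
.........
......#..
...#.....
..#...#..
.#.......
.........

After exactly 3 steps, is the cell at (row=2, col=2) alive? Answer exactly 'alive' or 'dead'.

Answer: alive

Derivation:
Simulating step by step:
Generation 0 (given above): 6 live cells
Generation 1: 7 live cells
.........
.........
.........
..#..###.
.#.#.....
..#......
.........
Generation 2: 10 live cells
.........
.........
.....#.#.
.#.##....
....##.#.
.#.#.....
.........
Generation 3: 14 live cells
.........
......#..
..##..#..
..#....##
##....#..
..#..##..
..#......

Cell (2,2) at generation 3: 1 -> alive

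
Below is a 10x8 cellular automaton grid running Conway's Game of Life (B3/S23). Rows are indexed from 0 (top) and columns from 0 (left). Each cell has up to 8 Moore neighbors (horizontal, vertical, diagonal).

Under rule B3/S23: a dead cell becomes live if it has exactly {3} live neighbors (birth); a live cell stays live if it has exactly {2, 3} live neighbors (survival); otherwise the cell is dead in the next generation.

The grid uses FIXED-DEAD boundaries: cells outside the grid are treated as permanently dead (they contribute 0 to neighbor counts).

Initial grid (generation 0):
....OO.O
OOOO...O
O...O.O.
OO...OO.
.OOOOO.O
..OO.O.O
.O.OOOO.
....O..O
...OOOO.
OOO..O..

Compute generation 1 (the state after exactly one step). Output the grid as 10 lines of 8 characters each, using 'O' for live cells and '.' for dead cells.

Answer: .OOOO.O.
OOOO...O
...OO.OO
O......O
O......O
.......O
.......O
..O....O
.OOO..O.
.OOO.OO.

Derivation:
Simulating step by step:
Generation 0 (given above): 40 live cells
Generation 1: 31 live cells
(generation 1 grid is the final answer)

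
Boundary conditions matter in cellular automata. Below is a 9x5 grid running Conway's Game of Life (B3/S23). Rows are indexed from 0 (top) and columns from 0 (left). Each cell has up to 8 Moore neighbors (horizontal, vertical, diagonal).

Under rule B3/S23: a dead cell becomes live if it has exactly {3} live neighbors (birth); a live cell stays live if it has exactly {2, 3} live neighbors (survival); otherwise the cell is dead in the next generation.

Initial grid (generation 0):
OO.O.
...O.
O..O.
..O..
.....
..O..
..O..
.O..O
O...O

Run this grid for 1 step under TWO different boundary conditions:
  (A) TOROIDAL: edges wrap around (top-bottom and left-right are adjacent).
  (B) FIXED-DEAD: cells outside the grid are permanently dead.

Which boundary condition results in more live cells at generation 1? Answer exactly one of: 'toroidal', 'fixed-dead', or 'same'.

Answer: toroidal

Derivation:
Under TOROIDAL boundary, generation 1:
OOOO.
OO.O.
..OOO
.....
.....
.....
.OOO.
.O.OO
..OO.
Population = 18

Under FIXED-DEAD boundary, generation 1:
..O..
OO.OO
..OO.
.....
.....
.....
.OOO.
.O.O.
.....
Population = 12

Comparison: toroidal=18, fixed-dead=12 -> toroidal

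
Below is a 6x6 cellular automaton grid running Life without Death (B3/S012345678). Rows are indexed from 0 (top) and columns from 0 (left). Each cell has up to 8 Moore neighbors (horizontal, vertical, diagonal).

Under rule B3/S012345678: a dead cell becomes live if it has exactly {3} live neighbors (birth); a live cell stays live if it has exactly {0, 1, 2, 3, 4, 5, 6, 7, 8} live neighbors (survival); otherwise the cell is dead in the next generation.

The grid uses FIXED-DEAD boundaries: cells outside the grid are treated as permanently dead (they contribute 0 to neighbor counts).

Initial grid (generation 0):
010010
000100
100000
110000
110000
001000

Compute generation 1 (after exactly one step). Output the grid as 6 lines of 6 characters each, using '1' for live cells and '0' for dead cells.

Answer: 010010
000100
110000
110000
111000
011000

Derivation:
Simulating step by step:
Generation 0 (given above): 9 live cells
Generation 1: 12 live cells
(generation 1 grid is the final answer)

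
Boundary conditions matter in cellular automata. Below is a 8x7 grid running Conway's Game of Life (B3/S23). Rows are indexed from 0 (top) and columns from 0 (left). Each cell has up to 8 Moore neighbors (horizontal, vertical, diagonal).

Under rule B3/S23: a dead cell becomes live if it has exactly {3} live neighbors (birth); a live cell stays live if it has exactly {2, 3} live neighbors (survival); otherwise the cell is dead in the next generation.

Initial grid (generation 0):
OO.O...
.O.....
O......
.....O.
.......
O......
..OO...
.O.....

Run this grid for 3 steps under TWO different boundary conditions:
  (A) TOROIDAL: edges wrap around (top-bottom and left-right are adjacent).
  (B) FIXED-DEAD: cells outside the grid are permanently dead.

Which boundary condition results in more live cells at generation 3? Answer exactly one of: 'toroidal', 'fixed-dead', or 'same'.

Answer: toroidal

Derivation:
Under TOROIDAL boundary, generation 3:
.O.....
.O.....
.O.....
.......
.......
.O.....
.O.....
.O.....
Population = 6

Under FIXED-DEAD boundary, generation 3:
.......
.......
.......
.......
.......
.......
.OO....
.OO....
Population = 4

Comparison: toroidal=6, fixed-dead=4 -> toroidal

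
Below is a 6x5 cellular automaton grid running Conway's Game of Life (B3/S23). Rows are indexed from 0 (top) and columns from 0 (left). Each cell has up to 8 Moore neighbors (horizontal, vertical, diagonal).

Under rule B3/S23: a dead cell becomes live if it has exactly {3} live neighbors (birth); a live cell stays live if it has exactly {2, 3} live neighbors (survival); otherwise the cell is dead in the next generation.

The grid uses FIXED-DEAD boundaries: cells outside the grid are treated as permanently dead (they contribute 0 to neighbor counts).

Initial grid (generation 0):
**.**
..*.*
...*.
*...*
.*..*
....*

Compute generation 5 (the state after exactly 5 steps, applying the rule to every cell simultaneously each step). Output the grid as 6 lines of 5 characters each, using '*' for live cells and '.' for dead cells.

Simulating step by step:
Generation 0 (given above): 12 live cells
Generation 1: 13 live cells
.****
.**.*
...**
...**
...**
.....
Generation 2: 6 live cells
.*..*
.*...
.....
..*..
...**
.....
Generation 3: 2 live cells
.....
.....
.....
...*.
...*.
.....
Generation 4: 0 live cells
.....
.....
.....
.....
.....
.....
Generation 5: 0 live cells
(generation 5 grid is the final answer)

Answer: .....
.....
.....
.....
.....
.....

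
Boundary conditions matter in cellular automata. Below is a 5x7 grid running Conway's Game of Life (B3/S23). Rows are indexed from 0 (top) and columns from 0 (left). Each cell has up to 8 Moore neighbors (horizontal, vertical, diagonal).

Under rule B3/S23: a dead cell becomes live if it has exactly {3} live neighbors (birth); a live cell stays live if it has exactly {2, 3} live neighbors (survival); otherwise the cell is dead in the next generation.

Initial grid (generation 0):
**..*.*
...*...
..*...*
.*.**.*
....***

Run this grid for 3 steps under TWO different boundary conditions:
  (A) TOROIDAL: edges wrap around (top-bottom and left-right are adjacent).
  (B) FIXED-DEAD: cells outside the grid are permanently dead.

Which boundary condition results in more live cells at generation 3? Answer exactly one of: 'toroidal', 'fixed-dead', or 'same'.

Under TOROIDAL boundary, generation 3:
*....*.
.......
*.....*
.*...**
......*
Population = 8

Under FIXED-DEAD boundary, generation 3:
.***...
.***...
.*.*.**
...*.*.
...*...
Population = 13

Comparison: toroidal=8, fixed-dead=13 -> fixed-dead

Answer: fixed-dead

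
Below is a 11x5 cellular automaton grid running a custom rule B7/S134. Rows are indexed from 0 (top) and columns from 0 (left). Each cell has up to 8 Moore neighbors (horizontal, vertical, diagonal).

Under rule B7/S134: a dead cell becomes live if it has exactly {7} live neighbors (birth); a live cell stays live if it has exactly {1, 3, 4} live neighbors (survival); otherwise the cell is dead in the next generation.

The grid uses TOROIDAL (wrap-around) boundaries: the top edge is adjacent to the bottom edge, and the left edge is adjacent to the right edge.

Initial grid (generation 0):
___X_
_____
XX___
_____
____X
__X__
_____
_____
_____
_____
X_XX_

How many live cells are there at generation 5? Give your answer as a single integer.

Answer: 2

Derivation:
Simulating step by step:
Generation 0 (given above): 8 live cells
Generation 1: 2 live cells
_____
_____
XX___
_____
_____
_____
_____
_____
_____
_____
_____
Generation 2: 2 live cells
_____
_____
XX___
_____
_____
_____
_____
_____
_____
_____
_____
Generation 3: 2 live cells
_____
_____
XX___
_____
_____
_____
_____
_____
_____
_____
_____
Generation 4: 2 live cells
_____
_____
XX___
_____
_____
_____
_____
_____
_____
_____
_____
Generation 5: 2 live cells
_____
_____
XX___
_____
_____
_____
_____
_____
_____
_____
_____
Population at generation 5: 2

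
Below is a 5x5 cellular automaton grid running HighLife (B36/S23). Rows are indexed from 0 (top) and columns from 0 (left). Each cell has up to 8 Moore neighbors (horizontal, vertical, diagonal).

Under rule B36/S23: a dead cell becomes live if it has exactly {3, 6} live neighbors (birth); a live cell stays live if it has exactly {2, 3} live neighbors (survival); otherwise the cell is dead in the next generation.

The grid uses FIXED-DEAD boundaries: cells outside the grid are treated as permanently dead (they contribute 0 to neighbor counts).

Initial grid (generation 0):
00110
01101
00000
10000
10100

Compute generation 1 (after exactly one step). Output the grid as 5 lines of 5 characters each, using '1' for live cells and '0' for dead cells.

Answer: 01110
01100
01000
01000
01000

Derivation:
Simulating step by step:
Generation 0 (given above): 8 live cells
Generation 1: 8 live cells
(generation 1 grid is the final answer)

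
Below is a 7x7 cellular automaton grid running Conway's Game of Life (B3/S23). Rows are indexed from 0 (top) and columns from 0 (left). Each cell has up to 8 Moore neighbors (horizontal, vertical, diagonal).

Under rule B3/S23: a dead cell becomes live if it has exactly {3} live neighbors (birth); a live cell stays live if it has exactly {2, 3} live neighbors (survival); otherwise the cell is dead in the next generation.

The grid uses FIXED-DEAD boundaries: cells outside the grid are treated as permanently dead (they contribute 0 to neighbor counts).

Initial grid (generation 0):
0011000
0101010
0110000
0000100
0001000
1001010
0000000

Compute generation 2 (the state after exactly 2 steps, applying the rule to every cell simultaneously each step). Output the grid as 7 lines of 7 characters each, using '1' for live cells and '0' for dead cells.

Answer: 0010100
0100010
0100000
0100000
0011100
0000000
0000000

Derivation:
Simulating step by step:
Generation 0 (given above): 12 live cells
Generation 1: 14 live cells
0011100
0101100
0111100
0011000
0001000
0000100
0000000
Generation 2: 9 live cells
(generation 2 grid is the final answer)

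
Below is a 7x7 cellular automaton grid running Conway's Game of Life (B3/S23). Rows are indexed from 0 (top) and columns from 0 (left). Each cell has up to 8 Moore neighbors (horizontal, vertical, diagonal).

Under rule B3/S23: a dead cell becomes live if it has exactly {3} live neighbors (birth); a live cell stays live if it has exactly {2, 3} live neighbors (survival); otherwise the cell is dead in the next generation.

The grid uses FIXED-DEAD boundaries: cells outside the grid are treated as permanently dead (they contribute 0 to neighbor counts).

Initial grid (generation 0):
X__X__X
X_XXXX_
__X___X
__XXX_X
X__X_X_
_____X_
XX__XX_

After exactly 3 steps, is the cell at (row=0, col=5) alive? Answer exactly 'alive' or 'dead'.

Simulating step by step:
Generation 0 (given above): 22 live cells
Generation 1: 23 live cells
_XXX_X_
__X_XXX
______X
_XX_X_X
__XX_XX
XX___XX
____XX_
Generation 2: 25 live cells
_XXX_XX
_XX_X_X
_XX_X_X
_XX_X_X
X__X___
_XXX___
____XXX
Generation 3: 23 live cells
_X_XXXX
X___X_X
X___X_X
X___X__
X___X__
_XXX_X_
__XXXX_

Cell (0,5) at generation 3: 1 -> alive

Answer: alive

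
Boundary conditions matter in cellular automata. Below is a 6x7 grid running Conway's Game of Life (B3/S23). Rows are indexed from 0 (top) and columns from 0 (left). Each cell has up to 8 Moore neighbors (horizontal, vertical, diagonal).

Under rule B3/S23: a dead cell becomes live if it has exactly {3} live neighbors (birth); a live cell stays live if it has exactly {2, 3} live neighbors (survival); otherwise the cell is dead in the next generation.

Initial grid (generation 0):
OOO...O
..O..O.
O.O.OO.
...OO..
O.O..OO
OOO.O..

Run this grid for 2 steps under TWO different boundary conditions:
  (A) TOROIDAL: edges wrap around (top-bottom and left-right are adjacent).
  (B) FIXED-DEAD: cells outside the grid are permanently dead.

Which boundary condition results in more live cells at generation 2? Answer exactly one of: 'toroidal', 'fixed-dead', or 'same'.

Answer: fixed-dead

Derivation:
Under TOROIDAL boundary, generation 2:
....OOO
OOOOO..
O.O.OOO
..OO...
O.....O
O......
Population = 18

Under FIXED-DEAD boundary, generation 2:
.OOO.O.
O...OOO
..O.O..
..OO.OO
..O.OOO
..OOO..
Population = 21

Comparison: toroidal=18, fixed-dead=21 -> fixed-dead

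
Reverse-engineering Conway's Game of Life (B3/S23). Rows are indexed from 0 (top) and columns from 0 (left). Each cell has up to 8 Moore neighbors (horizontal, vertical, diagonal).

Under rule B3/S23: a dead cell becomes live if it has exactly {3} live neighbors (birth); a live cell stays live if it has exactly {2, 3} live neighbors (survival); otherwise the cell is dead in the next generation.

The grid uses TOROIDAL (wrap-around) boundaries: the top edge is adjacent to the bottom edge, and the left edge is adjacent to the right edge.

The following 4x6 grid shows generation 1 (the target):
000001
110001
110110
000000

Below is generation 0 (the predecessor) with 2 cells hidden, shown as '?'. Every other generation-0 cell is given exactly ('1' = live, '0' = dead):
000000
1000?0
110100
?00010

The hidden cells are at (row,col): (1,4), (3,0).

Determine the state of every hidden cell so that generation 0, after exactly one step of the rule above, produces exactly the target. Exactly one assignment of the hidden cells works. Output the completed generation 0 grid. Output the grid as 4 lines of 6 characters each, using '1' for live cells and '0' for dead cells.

Answer: 000000
100010
110100
000010

Derivation:
Hidden generation-0 cells (in order): (1,4), (3,0).
A hidden cell only influences target cells in its own 3x3 neighborhood. Try each of the 2^2 = 4 assignments, step the completed generation 0 forward once under B3/S23, and compare with the target:
  (1,4)=0 (3,0)=0 -> step gives (0,5)='0' but target has '1' -> reject
  (1,4)=0 (3,0)=1 -> step gives (1,5)='0' but target has '1' -> reject
  (1,4)=1 (3,0)=0 -> step reproduces the target at every cell -> ACCEPT
  (1,4)=1 (3,0)=1 -> step gives (0,5)='0' but target has '1' -> reject
Unique solution: (1,4)=live, (3,0)=dead.
Check: live-neighbor counts of every cell in the completed generation 0:
110223
232213
222234
222212
Applying B3/S23 to generation 0 with these counts gives:
000001
110001
110110
000000
which matches the target exactly.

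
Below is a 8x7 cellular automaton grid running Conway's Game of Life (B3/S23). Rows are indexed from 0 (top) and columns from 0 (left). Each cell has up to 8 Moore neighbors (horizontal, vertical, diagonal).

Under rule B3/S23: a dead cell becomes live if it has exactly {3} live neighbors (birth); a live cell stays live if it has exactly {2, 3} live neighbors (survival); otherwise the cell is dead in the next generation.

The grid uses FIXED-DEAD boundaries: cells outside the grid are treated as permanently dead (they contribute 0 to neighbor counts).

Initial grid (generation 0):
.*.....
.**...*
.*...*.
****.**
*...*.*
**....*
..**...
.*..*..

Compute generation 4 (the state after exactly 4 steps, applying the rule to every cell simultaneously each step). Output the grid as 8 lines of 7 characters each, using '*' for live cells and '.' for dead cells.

Simulating step by step:
Generation 0 (given above): 22 live cells
Generation 1: 25 live cells
.**....
***....
...***.
*.**..*
...**.*
****.*.
*.**...
..**...
Generation 2: 17 live cells
*.*....
*...*..
*...**.
..*...*
*.....*
*....*.
*......
.***...
Generation 3: 20 live cells
.*.....
*..***.
.*.***.
.*....*
.*...**
**.....
*.*....
.**....
Generation 4: 22 live cells
(generation 4 grid is the final answer)

Answer: ....*..
**.*.*.
**.*..*
**....*
.**..**
*.*....
*.*....
.**....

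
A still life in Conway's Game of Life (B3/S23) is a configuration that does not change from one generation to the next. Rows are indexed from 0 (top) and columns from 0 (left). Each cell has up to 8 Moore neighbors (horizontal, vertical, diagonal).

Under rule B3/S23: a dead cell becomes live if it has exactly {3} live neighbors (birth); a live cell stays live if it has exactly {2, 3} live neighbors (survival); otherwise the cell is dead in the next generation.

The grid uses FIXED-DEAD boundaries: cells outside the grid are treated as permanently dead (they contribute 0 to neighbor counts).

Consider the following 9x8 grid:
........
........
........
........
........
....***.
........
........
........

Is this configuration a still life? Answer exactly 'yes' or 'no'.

Answer: no

Derivation:
Compute generation 1 and compare to generation 0 (given above):
Generation 1:
........
........
........
........
.....*..
.....*..
.....*..
........
........
Cell (4,5) differs: gen0=0 vs gen1=1 -> NOT a still life.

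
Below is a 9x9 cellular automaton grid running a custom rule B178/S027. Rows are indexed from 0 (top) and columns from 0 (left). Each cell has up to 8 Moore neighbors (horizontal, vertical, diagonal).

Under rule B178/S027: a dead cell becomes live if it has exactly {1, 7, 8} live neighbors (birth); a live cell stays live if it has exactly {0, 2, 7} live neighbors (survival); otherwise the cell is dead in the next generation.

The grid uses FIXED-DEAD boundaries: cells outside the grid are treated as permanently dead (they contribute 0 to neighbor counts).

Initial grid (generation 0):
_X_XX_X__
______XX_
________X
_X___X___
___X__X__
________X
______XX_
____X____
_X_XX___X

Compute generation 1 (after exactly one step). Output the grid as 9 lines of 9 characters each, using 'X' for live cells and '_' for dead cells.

Answer: XX____X_X
XX____X__
XXX_X____
XX_X____X
XX_X____X
__XXX____
___XX__X_
XX__X____
XX_XX__XX

Derivation:
Simulating step by step:
Generation 0 (given above): 19 live cells
Generation 1: 34 live cells
(generation 1 grid is the final answer)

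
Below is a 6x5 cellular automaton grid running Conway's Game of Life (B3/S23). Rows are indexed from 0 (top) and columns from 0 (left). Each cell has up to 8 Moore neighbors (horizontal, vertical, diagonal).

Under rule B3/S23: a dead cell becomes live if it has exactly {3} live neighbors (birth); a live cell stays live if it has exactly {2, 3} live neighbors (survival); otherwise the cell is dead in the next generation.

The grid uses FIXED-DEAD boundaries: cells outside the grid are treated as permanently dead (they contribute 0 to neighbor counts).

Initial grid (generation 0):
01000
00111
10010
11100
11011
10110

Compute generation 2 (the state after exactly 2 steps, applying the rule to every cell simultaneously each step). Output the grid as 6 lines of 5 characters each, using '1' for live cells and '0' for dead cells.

Answer: 01001
01001
01101
00011
00001
00011

Derivation:
Simulating step by step:
Generation 0 (given above): 16 live cells
Generation 1: 14 live cells
00110
01111
10001
00001
00001
10111
Generation 2: 12 live cells
(generation 2 grid is the final answer)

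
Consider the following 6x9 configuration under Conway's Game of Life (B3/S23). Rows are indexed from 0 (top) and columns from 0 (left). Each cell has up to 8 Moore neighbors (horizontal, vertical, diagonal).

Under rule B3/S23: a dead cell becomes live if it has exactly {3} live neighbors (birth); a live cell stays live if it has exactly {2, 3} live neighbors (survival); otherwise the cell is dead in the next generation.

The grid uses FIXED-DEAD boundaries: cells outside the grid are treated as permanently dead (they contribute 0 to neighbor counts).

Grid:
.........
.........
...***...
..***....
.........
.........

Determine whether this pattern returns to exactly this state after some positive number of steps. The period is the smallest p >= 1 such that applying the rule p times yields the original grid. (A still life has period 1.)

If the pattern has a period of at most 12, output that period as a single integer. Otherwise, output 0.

Answer: 2

Derivation:
Simulating and comparing each generation to the original:
Gen 0 (original, given above): 6 live cells
Gen 1: 6 live cells, differs from original
Gen 2: 6 live cells, MATCHES original -> period = 2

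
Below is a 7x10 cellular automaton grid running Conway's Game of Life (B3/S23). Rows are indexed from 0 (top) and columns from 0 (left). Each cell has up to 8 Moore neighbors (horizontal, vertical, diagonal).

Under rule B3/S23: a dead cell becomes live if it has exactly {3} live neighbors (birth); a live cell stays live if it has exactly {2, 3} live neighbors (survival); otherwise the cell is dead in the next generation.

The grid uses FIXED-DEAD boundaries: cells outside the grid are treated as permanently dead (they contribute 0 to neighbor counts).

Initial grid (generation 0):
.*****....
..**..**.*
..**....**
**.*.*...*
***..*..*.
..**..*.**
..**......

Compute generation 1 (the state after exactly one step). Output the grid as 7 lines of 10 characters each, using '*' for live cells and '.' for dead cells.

Simulating step by step:
Generation 0 (given above): 31 live cells
Generation 1: 25 live cells
(generation 1 grid is the final answer)

Answer: .*..***...
.....***.*
......**.*
*..*.....*
*....****.
....*..***
..**......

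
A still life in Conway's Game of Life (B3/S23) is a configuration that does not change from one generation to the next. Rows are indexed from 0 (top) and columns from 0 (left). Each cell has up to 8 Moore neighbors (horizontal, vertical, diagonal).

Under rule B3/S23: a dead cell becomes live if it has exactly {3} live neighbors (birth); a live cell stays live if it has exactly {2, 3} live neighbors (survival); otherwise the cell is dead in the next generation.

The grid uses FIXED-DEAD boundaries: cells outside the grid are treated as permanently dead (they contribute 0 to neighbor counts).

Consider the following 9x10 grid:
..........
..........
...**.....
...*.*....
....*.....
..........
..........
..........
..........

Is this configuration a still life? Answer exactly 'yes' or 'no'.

Answer: yes

Derivation:
Compute generation 1 and compare to generation 0 (given above):
Generation 1:
..........
..........
...**.....
...*.*....
....*.....
..........
..........
..........
..........
The grids are IDENTICAL -> still life.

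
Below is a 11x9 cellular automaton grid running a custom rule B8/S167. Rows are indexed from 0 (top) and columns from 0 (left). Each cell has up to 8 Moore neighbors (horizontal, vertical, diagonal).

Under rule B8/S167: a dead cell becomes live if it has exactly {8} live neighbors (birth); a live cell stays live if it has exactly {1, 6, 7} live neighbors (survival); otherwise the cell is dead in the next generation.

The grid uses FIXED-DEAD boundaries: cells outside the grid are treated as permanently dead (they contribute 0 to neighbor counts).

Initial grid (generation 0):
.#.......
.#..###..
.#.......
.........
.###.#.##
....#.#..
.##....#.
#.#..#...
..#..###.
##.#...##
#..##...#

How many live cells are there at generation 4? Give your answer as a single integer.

Simulating step by step:
Generation 0 (given above): 33 live cells
Generation 1: 8 live cells
.#.......
....#.#..
.#.......
.........
.#......#
.........
.......#.
#........
.........
.........
.........
Generation 2: 0 live cells
.........
.........
.........
.........
.........
.........
.........
.........
.........
.........
.........
Generation 3: 0 live cells
.........
.........
.........
.........
.........
.........
.........
.........
.........
.........
.........
Generation 4: 0 live cells
.........
.........
.........
.........
.........
.........
.........
.........
.........
.........
.........
Population at generation 4: 0

Answer: 0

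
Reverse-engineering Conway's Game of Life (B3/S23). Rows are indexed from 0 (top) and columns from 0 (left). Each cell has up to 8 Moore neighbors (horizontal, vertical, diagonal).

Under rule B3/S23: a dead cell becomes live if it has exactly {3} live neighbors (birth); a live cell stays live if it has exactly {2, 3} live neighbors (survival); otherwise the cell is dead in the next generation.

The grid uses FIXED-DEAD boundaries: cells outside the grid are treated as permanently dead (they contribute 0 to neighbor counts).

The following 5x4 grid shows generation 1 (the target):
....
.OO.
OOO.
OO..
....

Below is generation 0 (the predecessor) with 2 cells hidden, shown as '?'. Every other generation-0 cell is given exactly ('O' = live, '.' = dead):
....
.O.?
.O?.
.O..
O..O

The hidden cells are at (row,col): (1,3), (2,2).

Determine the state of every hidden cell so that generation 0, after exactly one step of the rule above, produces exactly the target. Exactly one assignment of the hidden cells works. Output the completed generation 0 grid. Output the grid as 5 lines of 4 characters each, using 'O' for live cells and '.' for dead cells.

Answer: ....
.O..
.OO.
.O..
O..O

Derivation:
Hidden generation-0 cells (in order): (1,3), (2,2).
A hidden cell only influences target cells in its own 3x3 neighborhood. Try each of the 2^2 = 4 assignments, step the completed generation 0 forward once under B3/S23, and compare with the target:
  (1,3)=. (2,2)=. -> step gives (1,1)='.' but target has 'O' -> reject
  (1,3)=. (2,2)=O -> step reproduces the target at every cell -> ACCEPT
  (1,3)=O (2,2)=. -> step gives (1,1)='.' but target has 'O' -> reject
  (1,3)=O (2,2)=O -> step gives (1,2)='.' but target has 'O' -> reject
Unique solution: (1,3)=dead, (2,2)=live.
Check: live-neighbor counts of every cell in the completed generation 0:
1110
2231
3331
3342
1220
Applying B3/S23 to generation 0 with these counts gives:
....
.OO.
OOO.
OO..
....
which matches the target exactly.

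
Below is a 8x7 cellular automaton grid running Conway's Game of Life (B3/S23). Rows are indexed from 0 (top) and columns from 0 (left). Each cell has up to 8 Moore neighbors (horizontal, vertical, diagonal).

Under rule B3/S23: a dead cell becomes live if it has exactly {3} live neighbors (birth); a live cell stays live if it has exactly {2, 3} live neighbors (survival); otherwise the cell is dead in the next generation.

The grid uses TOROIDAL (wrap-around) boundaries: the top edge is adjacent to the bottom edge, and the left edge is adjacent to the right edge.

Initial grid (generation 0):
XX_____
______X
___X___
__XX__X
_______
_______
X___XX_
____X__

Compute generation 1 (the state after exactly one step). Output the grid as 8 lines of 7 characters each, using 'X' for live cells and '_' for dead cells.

Simulating step by step:
Generation 0 (given above): 11 live cells
Generation 1: 13 live cells
(generation 1 grid is the final answer)

Answer: X______
X______
__XX___
__XX___
_______
_______
____XX_
XX__XXX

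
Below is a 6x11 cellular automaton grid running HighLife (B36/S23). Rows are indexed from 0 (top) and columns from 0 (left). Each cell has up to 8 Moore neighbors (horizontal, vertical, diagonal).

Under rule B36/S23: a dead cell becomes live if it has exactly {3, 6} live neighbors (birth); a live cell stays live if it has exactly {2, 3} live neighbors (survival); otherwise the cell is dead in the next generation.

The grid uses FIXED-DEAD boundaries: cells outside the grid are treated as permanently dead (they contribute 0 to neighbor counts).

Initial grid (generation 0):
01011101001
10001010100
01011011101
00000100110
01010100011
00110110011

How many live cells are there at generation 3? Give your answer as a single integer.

Simulating step by step:
Generation 0 (given above): 31 live cells
Generation 1: 23 live cells
00011111000
11000101100
00011010000
00010100000
00010100000
00110110011
Generation 2: 24 live cells
00001101100
00101010100
00110011000
00111110000
00011100000
00110110000
Generation 3: 17 live cells
00011111100
00101001100
01000100000
00000001000
00000000000
00110110000
Population at generation 3: 17

Answer: 17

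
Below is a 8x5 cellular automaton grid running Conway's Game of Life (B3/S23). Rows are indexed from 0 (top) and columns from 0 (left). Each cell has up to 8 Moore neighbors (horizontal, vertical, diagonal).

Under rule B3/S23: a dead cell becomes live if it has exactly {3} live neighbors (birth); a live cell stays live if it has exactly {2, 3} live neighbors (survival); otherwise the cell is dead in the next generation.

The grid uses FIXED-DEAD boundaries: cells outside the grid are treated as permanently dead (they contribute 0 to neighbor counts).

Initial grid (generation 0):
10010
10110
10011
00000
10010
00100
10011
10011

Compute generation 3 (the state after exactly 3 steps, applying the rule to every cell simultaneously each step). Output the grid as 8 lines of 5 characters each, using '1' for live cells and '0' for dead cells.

Answer: 01110
10001
00011
00001
01100
01100
01001
00111

Derivation:
Simulating step by step:
Generation 0 (given above): 17 live cells
Generation 1: 19 live cells
01110
10100
01111
00011
00000
01101
01101
00011
Generation 2: 17 live cells
01110
10001
01001
00001
00101
01100
01001
00111
Generation 3: 17 live cells
(generation 3 grid is the final answer)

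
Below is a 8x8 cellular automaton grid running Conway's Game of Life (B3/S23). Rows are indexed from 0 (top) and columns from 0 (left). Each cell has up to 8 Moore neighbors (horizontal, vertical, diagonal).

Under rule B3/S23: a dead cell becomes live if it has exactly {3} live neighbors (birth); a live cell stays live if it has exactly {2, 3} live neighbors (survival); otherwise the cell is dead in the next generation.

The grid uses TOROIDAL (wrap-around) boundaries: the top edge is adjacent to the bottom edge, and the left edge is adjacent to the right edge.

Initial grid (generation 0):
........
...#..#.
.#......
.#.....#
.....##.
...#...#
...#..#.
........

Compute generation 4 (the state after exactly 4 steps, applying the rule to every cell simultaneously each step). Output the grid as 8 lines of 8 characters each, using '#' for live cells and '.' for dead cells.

Answer: ........
........
##.....#
........
........
##.....#
........
........

Derivation:
Simulating step by step:
Generation 0 (given above): 11 live cells
Generation 1: 10 live cells
........
........
#.#.....
#.....#.
#.....##
....##.#
........
........
Generation 2: 8 live cells
........
........
.#.....#
#.....#.
#.......
#....#.#
........
........
Generation 3: 9 live cells
........
........
#......#
##......
##....#.
#......#
........
........
Generation 4: 6 live cells
(generation 4 grid is the final answer)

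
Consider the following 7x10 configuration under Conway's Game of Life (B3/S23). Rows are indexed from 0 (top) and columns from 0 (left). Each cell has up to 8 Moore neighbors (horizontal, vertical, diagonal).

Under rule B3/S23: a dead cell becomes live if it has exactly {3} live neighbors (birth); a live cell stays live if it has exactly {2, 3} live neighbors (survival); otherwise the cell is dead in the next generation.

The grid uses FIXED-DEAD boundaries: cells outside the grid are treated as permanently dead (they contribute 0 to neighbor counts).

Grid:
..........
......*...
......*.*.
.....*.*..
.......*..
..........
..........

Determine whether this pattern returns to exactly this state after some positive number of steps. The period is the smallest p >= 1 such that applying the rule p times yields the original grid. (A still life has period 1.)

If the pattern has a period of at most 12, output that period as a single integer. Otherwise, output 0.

Simulating and comparing each generation to the original:
Gen 0 (original, given above): 6 live cells
Gen 1: 6 live cells, differs from original
Gen 2: 6 live cells, MATCHES original -> period = 2

Answer: 2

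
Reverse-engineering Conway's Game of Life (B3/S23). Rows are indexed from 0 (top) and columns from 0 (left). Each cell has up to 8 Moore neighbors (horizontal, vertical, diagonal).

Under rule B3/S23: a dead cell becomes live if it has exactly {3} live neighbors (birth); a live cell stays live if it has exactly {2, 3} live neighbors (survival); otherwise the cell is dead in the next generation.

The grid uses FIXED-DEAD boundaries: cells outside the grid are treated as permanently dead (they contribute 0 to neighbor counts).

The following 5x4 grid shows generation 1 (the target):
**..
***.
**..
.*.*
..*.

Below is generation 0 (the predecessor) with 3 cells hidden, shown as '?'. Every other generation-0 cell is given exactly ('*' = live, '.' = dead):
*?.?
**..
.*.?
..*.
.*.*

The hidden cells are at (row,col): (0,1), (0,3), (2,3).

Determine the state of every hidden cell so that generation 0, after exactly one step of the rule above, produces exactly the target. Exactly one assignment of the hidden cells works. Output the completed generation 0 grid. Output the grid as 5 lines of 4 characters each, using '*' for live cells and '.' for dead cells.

Answer: *...
**..
.*.*
..*.
.*.*

Derivation:
Hidden generation-0 cells (in order): (0,1), (0,3), (2,3).
A hidden cell only influences target cells in its own 3x3 neighborhood. Try each of the 2^3 = 8 assignments, step the completed generation 0 forward once under B3/S23, and compare with the target:
  (0,1)=. (0,3)=. (2,3)=. -> step gives (1,2)='.' but target has '*' -> reject
  (0,1)=. (0,3)=. (2,3)=* -> step reproduces the target at every cell -> ACCEPT
  (0,1)=. (0,3)=* (2,3)=. -> step gives (2,2)='*' but target has '.' -> reject
  (0,1)=. (0,3)=* (2,3)=* -> step gives (1,2)='.' but target has '*' -> reject
  (0,1)=* (0,3)=. (2,3)=. -> step gives (1,0)='.' but target has '*' -> reject
  (0,1)=* (0,3)=. (2,3)=* -> step gives (1,0)='.' but target has '*' -> reject
  (0,1)=* (0,3)=* (2,3)=. -> step gives (0,2)='*' but target has '.' -> reject
  (0,1)=* (0,3)=* (2,3)=* -> step gives (0,2)='*' but target has '.' -> reject
Unique solution: (0,1)=dead, (0,3)=dead, (2,3)=live.
Check: live-neighbor counts of every cell in the completed generation 0:
2310
3331
3341
2343
1131
Applying B3/S23 to generation 0 with these counts gives:
**..
***.
**..
.*.*
..*.
which matches the target exactly.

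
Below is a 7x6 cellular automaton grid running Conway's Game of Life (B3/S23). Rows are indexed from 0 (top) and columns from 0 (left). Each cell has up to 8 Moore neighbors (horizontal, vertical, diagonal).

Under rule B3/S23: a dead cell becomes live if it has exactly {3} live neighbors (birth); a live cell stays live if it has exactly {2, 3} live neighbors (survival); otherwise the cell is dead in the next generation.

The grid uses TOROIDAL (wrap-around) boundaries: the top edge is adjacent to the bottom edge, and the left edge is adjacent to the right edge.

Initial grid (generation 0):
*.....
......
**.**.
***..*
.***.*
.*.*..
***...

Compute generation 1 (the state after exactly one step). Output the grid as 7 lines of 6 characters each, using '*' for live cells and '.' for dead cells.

Simulating step by step:
Generation 0 (given above): 18 live cells
Generation 1: 12 live cells
(generation 1 grid is the final answer)

Answer: *.....
**...*
...**.
......
...*.*
...**.
*.*...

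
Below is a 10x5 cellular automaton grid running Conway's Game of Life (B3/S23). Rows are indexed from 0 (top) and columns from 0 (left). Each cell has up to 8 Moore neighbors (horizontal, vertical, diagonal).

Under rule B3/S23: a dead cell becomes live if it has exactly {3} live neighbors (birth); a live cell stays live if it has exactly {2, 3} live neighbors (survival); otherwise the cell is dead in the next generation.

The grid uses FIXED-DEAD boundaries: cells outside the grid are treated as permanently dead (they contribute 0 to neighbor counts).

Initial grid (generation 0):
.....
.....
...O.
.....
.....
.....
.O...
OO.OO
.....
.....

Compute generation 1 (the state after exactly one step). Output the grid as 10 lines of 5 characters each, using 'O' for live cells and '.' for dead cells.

Answer: .....
.....
.....
.....
.....
.....
OOO..
OOO..
.....
.....

Derivation:
Simulating step by step:
Generation 0 (given above): 6 live cells
Generation 1: 6 live cells
(generation 1 grid is the final answer)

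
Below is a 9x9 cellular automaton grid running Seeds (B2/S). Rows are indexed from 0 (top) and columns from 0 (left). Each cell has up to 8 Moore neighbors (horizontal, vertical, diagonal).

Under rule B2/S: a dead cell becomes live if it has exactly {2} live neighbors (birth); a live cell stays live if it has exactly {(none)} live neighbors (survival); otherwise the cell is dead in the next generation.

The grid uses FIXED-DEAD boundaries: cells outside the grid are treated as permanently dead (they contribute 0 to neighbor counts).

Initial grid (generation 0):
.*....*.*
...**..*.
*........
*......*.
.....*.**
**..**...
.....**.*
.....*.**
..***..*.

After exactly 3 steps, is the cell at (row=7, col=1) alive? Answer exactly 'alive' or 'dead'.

Simulating step by step:
Generation 0 (given above): 26 live cells
Generation 1: 21 live cells
..****...
***..**.*
.*.**.***
.*.......
.........
.........
**.......
..*......
.....*...
Generation 2: 12 live cells
*......*.
.........
.........
*..****.*
.........
**.......
..*......
*........
.........
Generation 3: 10 live cells
.........
.........
...*..**.
.......*.
..**..**.
..*......
.........
.*.......
.........

Cell (7,1) at generation 3: 1 -> alive

Answer: alive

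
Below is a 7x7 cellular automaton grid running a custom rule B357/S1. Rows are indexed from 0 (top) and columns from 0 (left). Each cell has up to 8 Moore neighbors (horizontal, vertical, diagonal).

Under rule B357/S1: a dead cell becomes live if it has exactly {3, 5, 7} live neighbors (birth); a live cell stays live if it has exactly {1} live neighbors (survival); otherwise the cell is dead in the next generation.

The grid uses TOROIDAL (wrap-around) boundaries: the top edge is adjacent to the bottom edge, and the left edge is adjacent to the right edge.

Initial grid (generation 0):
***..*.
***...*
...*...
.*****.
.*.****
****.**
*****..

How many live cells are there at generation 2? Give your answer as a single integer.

Answer: 8

Derivation:
Simulating step by step:
Generation 0 (given above): 30 live cells
Generation 1: 10 live cells
...**.*
...*...
.*...**
*.....*
.......
....*..
.......
Generation 2: 8 live cells
.......
*.*...*
.*.....
.....*.
.......
.......
...***.
Population at generation 2: 8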